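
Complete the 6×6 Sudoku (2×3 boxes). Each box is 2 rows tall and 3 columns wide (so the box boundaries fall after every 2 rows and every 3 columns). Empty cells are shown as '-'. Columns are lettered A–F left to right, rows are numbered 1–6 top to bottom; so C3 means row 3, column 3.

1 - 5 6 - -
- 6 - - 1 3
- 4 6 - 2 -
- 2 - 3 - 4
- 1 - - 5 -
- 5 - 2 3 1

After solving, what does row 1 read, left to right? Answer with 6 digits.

B1 = 3: row 1 has {1,5,6}; col 2 has {1,2,4,5,6}; box has {1,5,6} → only 3 remains.
E1 = 4: row 1 has {1,3,5,6}; col 5 has {1,2,3,5}; box has {1,3,6} → only 4 remains.
F1 = 2: row 1 has {1,3,4,5,6}; col 6 has {1,3,4}; box has {1,3,4,6} → only 2 remains.

135642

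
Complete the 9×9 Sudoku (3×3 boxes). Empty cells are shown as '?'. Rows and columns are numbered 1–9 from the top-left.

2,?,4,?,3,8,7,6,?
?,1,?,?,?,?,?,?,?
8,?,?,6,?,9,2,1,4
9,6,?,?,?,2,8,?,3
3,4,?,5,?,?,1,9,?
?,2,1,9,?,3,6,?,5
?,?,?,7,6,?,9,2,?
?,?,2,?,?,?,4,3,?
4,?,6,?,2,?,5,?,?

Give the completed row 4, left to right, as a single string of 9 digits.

row 1, column 4 = 1: row 1 has {2,3,4,6,7,8}; col 4 has {5,6,7,9}; box has {3,6,8,9} → only 1 remains.
row 1, column 9 = 9: row 1 has {1,2,3,4,6,7,8}; col 9 has {3,4,5}; box has {1,2,4,6,7} → only 9 remains.
row 2, column 7 = 3: row 2 has {1}; col 7 has {1,2,4,5,6,7,8,9}; box has {1,2,4,6,7,9} → only 3 remains.
row 2, column 9 = 8: row 2 has {1,3}; col 9 has {3,4,5,9}; box has {1,2,3,4,6,7,9} → only 8 remains.
row 4, column 4 = 4: row 4 has {2,3,6,8,9}; col 4 has {1,5,6,7,9}; box has {2,3,5,9} → only 4 remains.
row 4, column 8 = 7: row 4 has {2,3,4,6,8,9}; col 8 has {1,2,3,6,9}; box has {1,3,5,6,8,9} → only 7 remains.
row 5, column 9 = 2: row 5 has {1,3,4,5,9}; col 9 has {3,4,5,8,9}; box has {1,3,5,6,7,8,9} → only 2 remains.
row 6, column 1 = 7: row 6 has {1,2,3,5,6,9}; col 1 has {2,3,4,8,9}; box has {1,2,3,4,6,9} → only 7 remains.
row 6, column 5 = 8: row 6 has {1,2,3,5,6,7,9}; col 5 has {2,3,6}; box has {2,3,4,5,9} → only 8 remains.
row 6, column 8 = 4: row 6 has {1,2,3,5,6,7,8,9}; col 8 has {1,2,3,6,7,9}; box has {1,2,3,5,6,7,8,9} → only 4 remains.
row 7, column 9 = 1: row 7 has {2,6,7,9}; col 9 has {2,3,4,5,8,9}; box has {2,3,4,5,9} → only 1 remains.
row 8, column 4 = 8: row 8 has {2,3,4}; col 4 has {1,4,5,6,7,9}; box has {2,6,7} → only 8 remains.
row 9, column 4 = 3: row 9 has {2,4,5,6}; col 4 has {1,4,5,6,7,8,9}; box has {2,6,7,8} → only 3 remains.
row 9, column 6 = 1: row 9 has {2,3,4,5,6}; col 6 has {2,3,8,9}; box has {2,3,6,7,8} → only 1 remains.
row 9, column 8 = 8: row 9 has {1,2,3,4,5,6}; col 8 has {1,2,3,4,6,7,9}; box has {1,2,3,4,5,9} → only 8 remains.
row 9, column 9 = 7: row 9 has {1,2,3,4,5,6,8}; col 9 has {1,2,3,4,5,8,9}; box has {1,2,3,4,5,8,9} → only 7 remains.
row 1, column 2 = 5: row 1 has {1,2,3,4,6,7,8,9}; col 2 has {1,2,4,6}; box has {1,2,4,8} → only 5 remains.
row 2, column 1 = 6: row 2 has {1,3,8}; col 1 has {2,3,4,7,8,9}; box has {1,2,4,5,8} → only 6 remains.
row 2, column 4 = 2: row 2 has {1,3,6,8}; col 4 has {1,3,4,5,6,7,8,9}; box has {1,3,6,8,9} → only 2 remains.
row 2, column 8 = 5: row 2 has {1,2,3,6,8}; col 8 has {1,2,3,4,6,7,8,9}; box has {1,2,3,4,6,7,8,9} → only 5 remains.
row 4, column 3 = 5: row 4 has {2,3,4,6,7,8,9}; col 3 has {1,2,4,6}; box has {1,2,3,4,6,7,9} → only 5 remains.
row 4, column 5 = 1: row 4 has {2,3,4,5,6,7,8,9}; col 5 has {2,3,6,8}; box has {2,3,4,5,8,9} → only 1 remains.

965412873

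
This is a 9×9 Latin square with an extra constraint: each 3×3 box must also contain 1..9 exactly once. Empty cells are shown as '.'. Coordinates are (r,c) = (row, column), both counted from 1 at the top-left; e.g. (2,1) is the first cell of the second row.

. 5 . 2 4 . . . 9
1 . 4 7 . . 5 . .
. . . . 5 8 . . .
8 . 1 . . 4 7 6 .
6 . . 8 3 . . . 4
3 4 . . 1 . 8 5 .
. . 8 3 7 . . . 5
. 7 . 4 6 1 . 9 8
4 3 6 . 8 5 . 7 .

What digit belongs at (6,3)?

(1,1) = 7: row 1 has {2,4,5,9}; col 1 has {1,3,4,6,8}; box has {1,4,5} → only 7 remains.
(1,3) = 3: row 1 has {2,4,5,7,9}; col 3 has {1,4,6,8}; box has {1,4,5,7} → only 3 remains.
(1,6) = 6: row 1 has {2,3,4,5,7,9}; col 6 has {1,4,5,8}; box has {2,4,5,7,8} → only 6 remains.
(1,7) = 1: row 1 has {2,3,4,5,6,7,9}; col 7 has {5,7,8}; box has {5,9} → only 1 remains.
(1,8) = 8: row 1 has {1,2,3,4,5,6,7,9}; col 8 has {5,6,7,9}; box has {1,5,9} → only 8 remains.
(2,5) = 9: row 2 has {1,4,5,7}; col 5 has {1,3,4,5,6,7,8}; box has {2,4,5,6,7,8} → only 9 remains.
(2,6) = 3: row 2 has {1,4,5,7,9}; col 6 has {1,4,5,6,8}; box has {2,4,5,6,7,8,9} → only 3 remains.
(2,8) = 2: row 2 has {1,3,4,5,7,9}; col 8 has {5,6,7,8,9}; box has {1,5,8,9} → only 2 remains.
(2,9) = 6: row 2 has {1,2,3,4,5,7,9}; col 9 has {4,5,8,9}; box has {1,2,5,8,9} → only 6 remains.
(3,4) = 1: row 3 has {5,8}; col 4 has {2,3,4,7,8}; box has {2,3,4,5,6,7,8,9} → only 1 remains.
(4,5) = 2: row 4 has {1,4,6,7,8}; col 5 has {1,3,4,5,6,7,8,9}; box has {1,3,4,8} → only 2 remains.
(4,9) = 3: row 4 has {1,2,4,6,7,8}; col 9 has {4,5,6,8,9}; box has {4,5,6,7,8} → only 3 remains.
(5,8) = 1: row 5 has {3,4,6,8}; col 8 has {2,5,6,7,8,9}; box has {3,4,5,6,7,8} → only 1 remains.
(6,9) = 2: row 6 has {1,3,4,5,8}; col 9 has {3,4,5,6,8,9}; box has {1,3,4,5,6,7,8} → only 2 remains.
(7,8) = 4: row 7 has {3,5,7,8}; col 8 has {1,2,5,6,7,8,9}; box has {5,7,8,9} → only 4 remains.
(9,4) = 9: row 9 has {3,4,5,6,7,8}; col 4 has {1,2,3,4,7,8}; box has {1,3,4,5,6,7,8} → only 9 remains.
(9,7) = 2: row 9 has {3,4,5,6,7,8,9}; col 7 has {1,5,7,8}; box has {4,5,7,8,9} → only 2 remains.
(9,9) = 1: row 9 has {2,3,4,5,6,7,8,9}; col 9 has {2,3,4,5,6,8,9}; box has {2,4,5,7,8,9} → only 1 remains.
(2,2) = 8: row 2 has {1,2,3,4,5,6,7,9}; col 2 has {3,4,5,7}; box has {1,3,4,5,7} → only 8 remains.
(3,8) = 3: row 3 has {1,5,8}; col 8 has {1,2,4,5,6,7,8,9}; box has {1,2,5,6,8,9} → only 3 remains.
(3,9) = 7: row 3 has {1,3,5,8}; col 9 has {1,2,3,4,5,6,8,9}; box has {1,2,3,5,6,8,9} → only 7 remains.
(4,2) = 9: row 4 has {1,2,3,4,6,7,8}; col 2 has {3,4,5,7,8}; box has {1,3,4,6,8} → only 9 remains.
(4,4) = 5: row 4 has {1,2,3,4,6,7,8,9}; col 4 has {1,2,3,4,7,8,9}; box has {1,2,3,4,8} → only 5 remains.
(5,2) = 2: row 5 has {1,3,4,6,8}; col 2 has {3,4,5,7,8,9}; box has {1,3,4,6,8,9} → only 2 remains.
(5,7) = 9: row 5 has {1,2,3,4,6,8}; col 7 has {1,2,5,7,8}; box has {1,2,3,4,5,6,7,8} → only 9 remains.
(6,3) = 7: row 6 has {1,2,3,4,5,8}; col 3 has {1,3,4,6,8}; box has {1,2,3,4,6,8,9} → only 7 remains.

7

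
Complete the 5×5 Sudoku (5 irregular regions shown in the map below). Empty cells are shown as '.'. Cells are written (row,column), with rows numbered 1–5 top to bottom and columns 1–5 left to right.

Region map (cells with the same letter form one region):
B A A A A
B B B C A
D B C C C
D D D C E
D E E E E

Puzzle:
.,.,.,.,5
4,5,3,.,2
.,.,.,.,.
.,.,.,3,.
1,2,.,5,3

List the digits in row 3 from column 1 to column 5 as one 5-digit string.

(1,1) = 2: row 1 has {5}; col 1 has {1,4}; region has {3,4,5} → only 2 remains.
(2,4) = 1: row 2 has {2,3,4,5}; col 4 has {3,5}; region has {3} → only 1 remains.
(3,2) = 1: row 3 has {}; col 2 has {2,5}; region has {2,3,4,5} → only 1 remains.
(3,5) = 4: row 3 has {1}; col 5 has {2,3,5}; region has {1,3} → only 4 remains.
(4,1) = 5: row 4 has {3}; col 1 has {1,2,4}; region has {1} → only 5 remains.
(4,2) = 4: row 4 has {3,5}; col 2 has {1,2,5}; region has {1,5} → only 4 remains.
(4,3) = 2: row 4 has {3,4,5}; col 3 has {3}; region has {1,4,5} → only 2 remains.
(4,5) = 1: row 4 has {2,3,4,5}; col 5 has {2,3,4,5}; region has {2,3,5} → only 1 remains.
(5,3) = 4: row 5 has {1,2,3,5}; col 3 has {2,3}; region has {1,2,3,5} → only 4 remains.
(1,2) = 3: row 1 has {2,5}; col 2 has {1,2,4,5}; region has {2,5} → only 3 remains.
(1,3) = 1: row 1 has {2,3,5}; col 3 has {2,3,4}; region has {2,3,5} → only 1 remains.
(1,4) = 4: row 1 has {1,2,3,5}; col 4 has {1,3,5}; region has {1,2,3,5} → only 4 remains.
(3,1) = 3: row 3 has {1,4}; col 1 has {1,2,4,5}; region has {1,2,4,5} → only 3 remains.
(3,3) = 5: row 3 has {1,3,4}; col 3 has {1,2,3,4}; region has {1,3,4} → only 5 remains.
(3,4) = 2: row 3 has {1,3,4,5}; col 4 has {1,3,4,5}; region has {1,3,4,5} → only 2 remains.

31524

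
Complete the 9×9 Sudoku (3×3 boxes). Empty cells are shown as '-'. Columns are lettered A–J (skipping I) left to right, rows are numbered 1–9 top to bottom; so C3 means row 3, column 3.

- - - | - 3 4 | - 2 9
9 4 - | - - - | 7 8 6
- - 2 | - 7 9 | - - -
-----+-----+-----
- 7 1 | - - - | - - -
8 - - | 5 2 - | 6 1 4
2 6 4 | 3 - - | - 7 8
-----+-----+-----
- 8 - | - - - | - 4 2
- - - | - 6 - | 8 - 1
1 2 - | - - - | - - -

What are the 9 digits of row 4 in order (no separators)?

571486293

F5 = 7: row 5 has {1,2,4,5,6,8}; col 6 has {4,9}; box has {2,3,5} → only 7 remains.
F6 = 1: row 6 has {2,3,4,6,7,8}; col 6 has {4,7,9}; box has {2,3,5,7} → only 1 remains.
E6 = 9: row 6 has {1,2,3,4,6,7,8}; col 5 has {2,3,6,7}; box has {1,2,3,5,7} → only 9 remains.
G6 = 5: row 6 has {1,2,3,4,6,7,8,9}; col 7 has {6,7,8}; box has {1,4,6,7,8} → only 5 remains.
G1 = 1: row 1 has {2,3,4,9}; col 7 has {5,6,7,8}; box has {2,6,7,8,9} → only 1 remains.
J4 = 3: row 4 has {1,7}; col 9 has {1,2,4,6,8,9}; box has {1,4,5,6,7,8} → only 3 remains.
B1 = 5: row 1 has {1,2,3,4,9}; col 2 has {2,4,6,7,8}; box has {2,4,9} → only 5 remains.
C2 = 3: row 2 has {4,6,7,8,9}; col 3 has {1,2,4}; box has {2,4,5,9} → only 3 remains.
A3 = 6: row 3 has {2,7,9}; col 1 has {1,2,8,9}; box has {2,3,4,5,9} → only 6 remains.
B3 = 1: row 3 has {2,6,7,9}; col 2 has {2,4,5,6,7,8}; box has {2,3,4,5,6,9} → only 1 remains.
D3 = 8: row 3 has {1,2,6,7,9}; col 4 has {3,5}; box has {3,4,7,9} → only 8 remains.
J3 = 5: row 3 has {1,2,6,7,8,9}; col 9 has {1,2,3,4,6,8,9}; box has {1,2,6,7,8,9} → only 5 remains.
A4 = 5: row 4 has {1,3,7}; col 1 has {1,2,6,8,9}; box has {1,2,4,6,7,8} → only 5 remains.
H4 = 9: row 4 has {1,3,5,7}; col 8 has {1,2,4,7,8}; box has {1,3,4,5,6,7,8} → only 9 remains.
C5 = 9: row 5 has {1,2,4,5,6,7,8}; col 3 has {1,2,3,4}; box has {1,2,4,5,6,7,8} → only 9 remains.
J9 = 7: row 9 has {1,2}; col 9 has {1,2,3,4,5,6,8,9}; box has {1,2,4,8} → only 7 remains.
A1 = 7: row 1 has {1,2,3,4,5,9}; col 1 has {1,2,5,6,8,9}; box has {1,2,3,4,5,6,9} → only 7 remains.
C1 = 8: row 1 has {1,2,3,4,5,7,9}; col 3 has {1,2,3,4,9}; box has {1,2,3,4,5,6,7,9} → only 8 remains.
D1 = 6: row 1 has {1,2,3,4,5,7,8,9}; col 4 has {3,5,8}; box has {3,4,7,8,9} → only 6 remains.
H3 = 3: row 3 has {1,2,5,6,7,8,9}; col 8 has {1,2,4,7,8,9}; box has {1,2,5,6,7,8,9} → only 3 remains.
D4 = 4: row 4 has {1,3,5,7,9}; col 4 has {3,5,6,8}; box has {1,2,3,5,7,9} → only 4 remains.
E4 = 8: row 4 has {1,3,4,5,7,9}; col 5 has {2,3,6,7,9}; box has {1,2,3,4,5,7,9} → only 8 remains.
F4 = 6: row 4 has {1,3,4,5,7,8,9}; col 6 has {1,4,7,9}; box has {1,2,3,4,5,7,8,9} → only 6 remains.
G4 = 2: row 4 has {1,3,4,5,6,7,8,9}; col 7 has {1,5,6,7,8}; box has {1,3,4,5,6,7,8,9} → only 2 remains.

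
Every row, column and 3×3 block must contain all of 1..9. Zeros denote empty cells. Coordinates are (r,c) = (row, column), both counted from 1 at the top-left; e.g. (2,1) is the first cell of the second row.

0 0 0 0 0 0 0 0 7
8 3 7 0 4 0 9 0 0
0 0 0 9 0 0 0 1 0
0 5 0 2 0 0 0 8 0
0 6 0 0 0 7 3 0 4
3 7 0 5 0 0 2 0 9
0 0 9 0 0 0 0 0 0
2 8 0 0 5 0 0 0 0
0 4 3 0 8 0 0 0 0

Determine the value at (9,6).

(3,2) = 2 (sole candidate).
(5,8) = 5 (sole candidate).
(6,8) = 6 (sole candidate).
(7,2) = 1 (sole candidate).
(8,3) = 6 (sole candidate).
(1,2) = 9 (sole candidate).
(2,8) = 2 (sole candidate).
(4,9) = 1 (sole candidate).
(6,5) = 1 (sole candidate).
(8,9) = 3 (sole candidate).
(4,3) = 4 (sole candidate).
(4,7) = 7 (sole candidate).
(5,4) = 8 (sole candidate).
(5,5) = 9 (sole candidate).
(6,3) = 8 (sole candidate).
(6,6) = 4 (sole candidate).
(3,3) = 5 (sole candidate).
(4,1) = 9 (sole candidate).
(5,1) = 1 (sole candidate).
(5,3) = 2 (sole candidate).
(1,3) = 1 (sole candidate).
(3,5) = 7 (hidden single in row 3).
(3,6) = 3 (hidden single in row 3).
(1,4) = 6 (sole candidate).
(1,5) = 2 (sole candidate).
(2,4) = 1 (sole candidate).
(2,6) = 5 (sole candidate).
(2,9) = 6 (sole candidate).
(3,9) = 8 (sole candidate).
(4,6) = 6 (sole candidate).
(7,6) = 2 (sole candidate).
(7,9) = 5 (sole candidate).
(9,4) = 7 (sole candidate).
(9,8) = 9 (sole candidate).
(9,9) = 2 (sole candidate).
(1,1) = 4 (sole candidate).
(1,6) = 8 (sole candidate).
(1,7) = 5 (sole candidate).
(1,8) = 3 (sole candidate).
(3,1) = 6 (sole candidate).
(3,7) = 4 (sole candidate).
(4,5) = 3 (sole candidate).
(7,1) = 7 (sole candidate).
(7,5) = 6 (sole candidate).
(7,7) = 8 (sole candidate).
(7,8) = 4 (sole candidate).
(8,4) = 4 (sole candidate).
(8,7) = 1 (sole candidate).
(8,8) = 7 (sole candidate).
(9,1) = 5 (sole candidate).
(9,6) = 1: row 9 has {2,3,4,5,7,8,9}; col 6 has {2,3,4,5,6,7,8}; box has {2,4,5,6,7,8} → only 1 remains.

1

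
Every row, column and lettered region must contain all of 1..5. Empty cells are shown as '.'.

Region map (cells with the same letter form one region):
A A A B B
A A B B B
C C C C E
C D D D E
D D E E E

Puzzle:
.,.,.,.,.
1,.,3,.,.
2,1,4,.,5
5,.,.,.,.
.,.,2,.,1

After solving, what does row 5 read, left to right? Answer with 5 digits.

35241

row 1, column 3 = 5: row 1 has {}; col 3 has {2,3,4}; region has {1} → only 5 remains.
row 3, column 4 = 3: row 3 has {1,2,4,5}; col 4 has {}; region has {1,2,4,5} → only 3 remains.
row 4, column 3 = 1: row 4 has {5}; col 3 has {2,3,4,5}; region has {} → only 1 remains.
row 5, column 4 = 4: row 5 has {1,2}; col 4 has {3}; region has {1,2,5} → only 4 remains.
row 4, column 4 = 2: row 4 has {1,5}; col 4 has {3,4}; region has {1} → only 2 remains.
row 4, column 5 = 3: row 4 has {1,2,5}; col 5 has {1,5}; region has {1,2,4,5} → only 3 remains.
row 5, column 1 = 3: row 5 has {1,2,4}; col 1 has {1,2,5}; region has {1,2} → only 3 remains.
row 5, column 2 = 5: row 5 has {1,2,3,4}; col 2 has {1}; region has {1,2,3} → only 5 remains.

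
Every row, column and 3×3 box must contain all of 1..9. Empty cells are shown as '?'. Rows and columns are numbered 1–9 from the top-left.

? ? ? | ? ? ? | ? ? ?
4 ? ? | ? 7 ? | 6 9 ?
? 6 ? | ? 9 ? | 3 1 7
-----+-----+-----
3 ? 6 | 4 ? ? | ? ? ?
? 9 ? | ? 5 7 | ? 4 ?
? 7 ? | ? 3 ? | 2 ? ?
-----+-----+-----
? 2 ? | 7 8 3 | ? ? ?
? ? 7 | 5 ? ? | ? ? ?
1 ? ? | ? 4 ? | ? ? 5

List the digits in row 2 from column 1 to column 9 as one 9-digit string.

418375692

R7C8 = 6: row 7 has {2,3,7,8}; col 8 has {1,4,9}; box has {5} → only 6 remains.
R1C1 = 7: in row 1, 7 can only go here (every other open cell in that row sees a 7).
R1C3 = 9: in row 1, 9 can only go here (every other open cell in that row sees a 9).
R3C6 = 4: in row 3, 4 can only go here (every other open cell in that row sees a 4).
R5C9 = 3: in row 5, 3 can only go here (every other open cell in that row sees a 3).
R5C4 = 6: in row 5, 6 can only go here (every other open cell in that row sees a 6).
R6C3 = 4: in row 6, 4 can only go here (every other open cell in that row sees a 4).
R6C9 = 6: in row 6, 6 can only go here (every other open cell in that row sees a 6).
R7C3 = 5: row 7 has {2,3,6,7,8}; col 3 has {4,6,7,9}; box has {1,2,7} → only 5 remains.
R7C1 = 9: row 7 has {2,3,5,6,7,8}; col 1 has {1,3,4,7}; box has {1,2,5,7} → only 9 remains.
R3C1 = 5: in row 3, 5 can only go here (every other open cell in that row sees a 5).
R6C1 = 8: row 6 has {2,3,4,6,7}; col 1 has {1,3,4,5,7,9}; box has {3,4,6,7,9} → only 8 remains.
R6C8 = 5: row 6 has {2,3,4,6,7,8}; col 8 has {1,4,6,9}; box has {2,3,4,6} → only 5 remains.
R8C1 = 6: row 8 has {5,7}; col 1 has {1,3,4,5,7,8,9}; box has {1,2,5,7,9} → only 6 remains.
R5C1 = 2: row 5 has {3,4,5,6,7,9}; col 1 has {1,3,4,5,6,7,8,9}; box has {3,4,6,7,8,9} → only 2 remains.
R5C3 = 1: row 5 has {2,3,4,5,6,7,9}; col 3 has {4,5,6,7,9}; box has {2,3,4,6,7,8,9} → only 1 remains.
R5C7 = 8: row 5 has {1,2,3,4,5,6,7,9}; col 7 has {2,3,6}; box has {2,3,4,5,6} → only 8 remains.
R4C2 = 5: row 4 has {3,4,6}; col 2 has {2,6,7,9}; box has {1,2,3,4,6,7,8,9} → only 5 remains.
R4C8 = 7: row 4 has {3,4,5,6}; col 8 has {1,4,5,6,9}; box has {2,3,4,5,6,8} → only 7 remains.
R2C6 = 5: in row 2, 5 can only go here (every other open cell in that row sees a 5).
R1C7 = 5: in row 1, 5 can only go here (every other open cell in that row sees a 5).
R1C9 = 4: in row 1, 4 can only go here (every other open cell in that row sees a 4).
R7C9 = 1: row 7 has {2,3,5,6,7,8,9}; col 9 has {3,4,5,6,7}; box has {5,6} → only 1 remains.
R4C9 = 9: row 4 has {3,4,5,6,7}; col 9 has {1,3,4,5,6,7}; box has {2,3,4,5,6,7,8} → only 9 remains.
R7C7 = 4: row 7 has {1,2,3,5,6,7,8,9}; col 7 has {2,3,5,6,8}; box has {1,5,6} → only 4 remains.
R8C7 = 9: row 8 has {5,6,7}; col 7 has {2,3,4,5,6,8}; box has {1,4,5,6} → only 9 remains.
R9C7 = 7: row 9 has {1,4,5}; col 7 has {2,3,4,5,6,8,9}; box has {1,4,5,6,9} → only 7 remains.
R4C7 = 1: row 4 has {3,4,5,6,7,9}; col 7 has {2,3,4,5,6,7,8,9}; box has {2,3,4,5,6,7,8,9} → only 1 remains.
R4C5 = 2: row 4 has {1,3,4,5,6,7,9}; col 5 has {3,4,5,7,8,9}; box has {3,4,5,6,7} → only 2 remains.
R4C6 = 8: row 4 has {1,2,3,4,5,6,7,9}; col 6 has {3,4,5,7}; box has {2,3,4,5,6,7} → only 8 remains.
R8C5 = 1: row 8 has {5,6,7,9}; col 5 has {2,3,4,5,7,8,9}; box has {3,4,5,7,8} → only 1 remains.
R8C6 = 2: row 8 has {1,5,6,7,9}; col 6 has {3,4,5,7,8}; box has {1,3,4,5,7,8} → only 2 remains.
R8C9 = 8: row 8 has {1,2,5,6,7,9}; col 9 has {1,3,4,5,6,7,9}; box has {1,4,5,6,7,9} → only 8 remains.
R9C4 = 9: row 9 has {1,4,5,7}; col 4 has {4,5,6,7}; box has {1,2,3,4,5,7,8} → only 9 remains.
R9C6 = 6: row 9 has {1,4,5,7,9}; col 6 has {2,3,4,5,7,8}; box has {1,2,3,4,5,7,8,9} → only 6 remains.
R1C5 = 6: row 1 has {4,5,7,9}; col 5 has {1,2,3,4,5,7,8,9}; box has {4,5,7,9} → only 6 remains.
R1C6 = 1: row 1 has {4,5,6,7,9}; col 6 has {2,3,4,5,6,7,8}; box has {4,5,6,7,9} → only 1 remains.
R2C9 = 2: row 2 has {4,5,6,7,9}; col 9 has {1,3,4,5,6,7,8,9}; box has {1,3,4,5,6,7,9} → only 2 remains.
R6C4 = 1: row 6 has {2,3,4,5,6,7,8}; col 4 has {4,5,6,7,9}; box has {2,3,4,5,6,7,8} → only 1 remains.
R6C6 = 9: row 6 has {1,2,3,4,5,6,7,8}; col 6 has {1,2,3,4,5,6,7,8}; box has {1,2,3,4,5,6,7,8} → only 9 remains.
R8C8 = 3: row 8 has {1,2,5,6,7,8,9}; col 8 has {1,4,5,6,7,9}; box has {1,4,5,6,7,8,9} → only 3 remains.
R9C8 = 2: row 9 has {1,4,5,6,7,9}; col 8 has {1,3,4,5,6,7,9}; box has {1,3,4,5,6,7,8,9} → only 2 remains.
R1C8 = 8: row 1 has {1,4,5,6,7,9}; col 8 has {1,2,3,4,5,6,7,9}; box has {1,2,3,4,5,6,7,9} → only 8 remains.
R8C2 = 4: row 8 has {1,2,3,5,6,7,8,9}; col 2 has {2,5,6,7,9}; box has {1,2,5,6,7,9} → only 4 remains.
R1C2 = 3: row 1 has {1,4,5,6,7,8,9}; col 2 has {2,4,5,6,7,9}; box has {4,5,6,7,9} → only 3 remains.
R1C4 = 2: row 1 has {1,3,4,5,6,7,8,9}; col 4 has {1,4,5,6,7,9}; box has {1,4,5,6,7,9} → only 2 remains.
R2C3 = 8: row 2 has {2,4,5,6,7,9}; col 3 has {1,4,5,6,7,9}; box has {3,4,5,6,7,9} → only 8 remains.
R2C4 = 3: row 2 has {2,4,5,6,7,8,9}; col 4 has {1,2,4,5,6,7,9}; box has {1,2,4,5,6,7,9} → only 3 remains.
R3C3 = 2: row 3 has {1,3,4,5,6,7,9}; col 3 has {1,4,5,6,7,8,9}; box has {3,4,5,6,7,8,9} → only 2 remains.
R3C4 = 8: row 3 has {1,2,3,4,5,6,7,9}; col 4 has {1,2,3,4,5,6,7,9}; box has {1,2,3,4,5,6,7,9} → only 8 remains.
R9C2 = 8: row 9 has {1,2,4,5,6,7,9}; col 2 has {2,3,4,5,6,7,9}; box has {1,2,4,5,6,7,9} → only 8 remains.
R9C3 = 3: row 9 has {1,2,4,5,6,7,8,9}; col 3 has {1,2,4,5,6,7,8,9}; box has {1,2,4,5,6,7,8,9} → only 3 remains.
R2C2 = 1: row 2 has {2,3,4,5,6,7,8,9}; col 2 has {2,3,4,5,6,7,8,9}; box has {2,3,4,5,6,7,8,9} → only 1 remains.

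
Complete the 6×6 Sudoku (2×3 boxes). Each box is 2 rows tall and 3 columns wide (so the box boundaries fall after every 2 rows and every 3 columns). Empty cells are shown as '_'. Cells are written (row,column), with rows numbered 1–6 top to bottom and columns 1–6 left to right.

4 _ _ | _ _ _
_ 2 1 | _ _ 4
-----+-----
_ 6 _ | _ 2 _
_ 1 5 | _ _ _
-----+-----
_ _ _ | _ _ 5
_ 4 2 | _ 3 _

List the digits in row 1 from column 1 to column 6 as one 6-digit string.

453612

(3,1) = 3 (sole candidate).
(3,3) = 4 (sole candidate).
(3,6) = 1 (sole candidate).
(4,1) = 2 (sole candidate).
(5,2) = 3 (sole candidate).
(5,3) = 6 (sole candidate).
(6,6) = 6 (sole candidate).
(1,2) = 5: row 1 has {4}; col 2 has {1,2,3,4,6}; box has {1,2,4} → only 5 remains.
(1,3) = 3: row 1 has {4,5}; col 3 has {1,2,4,5,6}; box has {1,2,4,5} → only 3 remains.
(1,6) = 2: row 1 has {3,4,5}; col 6 has {1,4,5,6}; box has {4} → only 2 remains.
(2,1) = 6 (sole candidate).
(2,5) = 5 (sole candidate).
(3,4) = 5 (sole candidate).
(4,6) = 3 (sole candidate).
(5,1) = 1 (sole candidate).
(5,5) = 4 (sole candidate).
(6,1) = 5 (sole candidate).
(6,4) = 1 (sole candidate).
(1,4) = 6: row 1 has {2,3,4,5}; col 4 has {1,5}; box has {2,4,5} → only 6 remains.
(1,5) = 1: row 1 has {2,3,4,5,6}; col 5 has {2,3,4,5}; box has {2,4,5,6} → only 1 remains.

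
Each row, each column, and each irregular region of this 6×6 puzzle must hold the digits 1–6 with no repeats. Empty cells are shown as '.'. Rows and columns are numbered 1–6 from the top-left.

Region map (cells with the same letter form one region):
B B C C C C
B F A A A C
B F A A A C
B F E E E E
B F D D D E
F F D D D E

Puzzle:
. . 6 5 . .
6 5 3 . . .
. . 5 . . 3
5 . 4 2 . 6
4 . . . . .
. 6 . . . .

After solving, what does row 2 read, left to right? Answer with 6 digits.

r3c2 = 4 (hidden single in column 2).
r4c5 = 3 (hidden single in region E).
r4c2 = 1 (sole candidate).
Singles propagation stalls; r2c5 is still open with candidates {1,2,4}.
  Try r2c5 = 1: this forces r2c4=4, r2c6=2, r3c4=6, r3c5=2, r1c5=4; then row 6 has no cell left for 4 — contradiction.
  Try r2c5 = 2: this forces r3c1=2, r1c2=3, r5c2=2, r5c3=1, r5c6=5, r6c1=3, r6c3=2, r6c4=4; then region A has no cell left for 4 — contradiction.
So r2c5 = 4.
r2c4 = 1: row 2 has {3,4,5,6}; col 4 has {2,5}; region has {3,4,5} → only 1 remains.
r2c6 = 2: row 2 has {1,3,4,5,6}; col 6 has {3,6}; region has {3,5,6} → only 2 remains.

653142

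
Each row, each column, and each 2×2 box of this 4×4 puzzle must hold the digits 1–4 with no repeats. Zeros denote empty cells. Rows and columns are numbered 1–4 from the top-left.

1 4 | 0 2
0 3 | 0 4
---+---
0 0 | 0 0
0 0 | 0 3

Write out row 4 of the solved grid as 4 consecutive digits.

4123

R1C3 = 3: row 1 has {1,2,4}; col 3 has {}; box has {2,4} → only 3 remains.
R2C1 = 2: row 2 has {3,4}; col 1 has {1}; box has {1,3,4} → only 2 remains.
R2C3 = 1: row 2 has {2,3,4}; col 3 has {3}; box has {2,3,4} → only 1 remains.
R3C4 = 1: row 3 has {}; col 4 has {2,3,4}; box has {3} → only 1 remains.
R4C1 = 4: row 4 has {3}; col 1 has {1,2}; box has {} → only 4 remains.
R4C3 = 2: row 4 has {3,4}; col 3 has {1,3}; box has {1,3} → only 2 remains.
R3C1 = 3: row 3 has {1}; col 1 has {1,2,4}; box has {4} → only 3 remains.
R3C2 = 2: row 3 has {1,3}; col 2 has {3,4}; box has {3,4} → only 2 remains.
R3C3 = 4: row 3 has {1,2,3}; col 3 has {1,2,3}; box has {1,2,3} → only 4 remains.
R4C2 = 1: row 4 has {2,3,4}; col 2 has {2,3,4}; box has {2,3,4} → only 1 remains.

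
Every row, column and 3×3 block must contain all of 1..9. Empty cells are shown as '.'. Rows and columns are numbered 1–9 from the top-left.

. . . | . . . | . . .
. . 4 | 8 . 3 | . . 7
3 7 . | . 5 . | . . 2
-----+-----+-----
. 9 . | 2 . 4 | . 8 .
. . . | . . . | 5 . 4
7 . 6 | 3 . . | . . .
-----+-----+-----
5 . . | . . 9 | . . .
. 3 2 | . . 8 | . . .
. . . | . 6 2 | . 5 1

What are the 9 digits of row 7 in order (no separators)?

561739248

R4C1 = 1: row 4 has {2,4,8,9}; col 1 has {3,5,7}; box has {6,7,9} → only 1 remains.
R4C5 = 7: row 4 has {1,2,4,8,9}; col 5 has {5,6}; box has {2,3,4} → only 7 remains.
R6C9 = 9: row 6 has {3,6,7}; col 9 has {1,2,4,7}; box has {4,5,8} → only 9 remains.
R8C9 = 6: row 8 has {2,3,8}; col 9 has {1,2,4,7,9}; box has {1,5} → only 6 remains.
R4C9 = 3: row 4 has {1,2,4,7,8,9}; col 9 has {1,2,4,6,7,9}; box has {4,5,8,9} → only 3 remains.
R7C9 = 8: row 7 has {5,9}; col 9 has {1,2,3,4,6,7,9}; box has {1,5,6} → only 8 remains.
R1C9 = 5: row 1 has {}; col 9 has {1,2,3,4,6,7,8,9}; box has {2,7} → only 5 remains.
R4C3 = 5: row 4 has {1,2,3,4,7,8,9}; col 3 has {2,4,6}; box has {1,6,7,9} → only 5 remains.
R4C7 = 6: row 4 has {1,2,3,4,5,7,8,9}; col 7 has {5}; box has {3,4,5,8,9} → only 6 remains.
R2C2 = 5: in row 2, 5 can only go here (every other open cell in that row sees a 5).
R5C3 = 3: in row 5, 3 can only go here (every other open cell in that row sees a 3).
R5C8 = 7: in row 5, 7 can only go here (every other open cell in that row sees a 7).
R6C2 = 4: in row 6, 4 can only go here (every other open cell in that row sees a 4).
R6C6 = 5: in row 6, 5 can only go here (every other open cell in that row sees a 5).
R9C2 = 8: row 9 has {1,2,5,6}; col 2 has {3,4,5,7,9}; box has {2,3,5} → only 8 remains.
R5C2 = 2: row 5 has {3,4,5,7}; col 2 has {3,4,5,7,8,9}; box has {1,3,4,5,6,7,9} → only 2 remains.
R5C1 = 8: row 5 has {2,3,4,5,7}; col 1 has {1,3,5,7}; box has {1,2,3,4,5,6,7,9} → only 8 remains.
R6C5 = 8: in row 6, 8 can only go here (every other open cell in that row sees an 8).
R7C2 = 6: in row 7, 6 can only go here (every other open cell in that row sees a 6).
R1C2 = 1: row 1 has {5}; col 2 has {2,3,4,5,6,7,8,9}; box has {3,4,5,7} → only 1 remains.
R8C4 = 5: in row 8, 5 can only go here (every other open cell in that row sees a 5).
R8C5 = 1: in row 8, 1 can only go here (every other open cell in that row sees a 1).
R8C7 = 7: in row 8, 7 can only go here (every other open cell in that row sees a 7).
R5C5 = 9: row 5 has {2,3,4,5,7,8}; col 5 has {1,5,6,7,8}; box has {2,3,4,5,7,8} → only 9 remains.
R2C5 = 2: row 2 has {3,4,5,7,8}; col 5 has {1,5,6,7,8,9}; box has {3,5,8} → only 2 remains.
R1C5 = 4: row 1 has {1,5}; col 5 has {1,2,5,6,7,8,9}; box has {2,3,5,8} → only 4 remains.
R7C5 = 3: row 7 has {5,6,8,9}; col 5 has {1,2,4,5,6,7,8,9}; box has {1,2,5,6,8,9} → only 3 remains.
R1C1 = 2: in row 1, 2 can only go here (every other open cell in that row sees a 2).
R7C3 = 1: in row 7, 1 can only go here (every other open cell in that row sees a 1).
R7C4 = 7: in row 7, 7 can only go here (every other open cell in that row sees a 7).
R9C4 = 4: row 9 has {1,2,5,6,8}; col 4 has {2,3,5,7,8}; box has {1,2,3,5,6,7,8,9} → only 4 remains.
R9C1 = 9: row 9 has {1,2,4,5,6,8}; col 1 has {1,2,3,5,7,8}; box has {1,2,3,5,6,8} → only 9 remains.
R9C3 = 7: row 9 has {1,2,4,5,6,8,9}; col 3 has {1,2,3,4,5,6}; box has {1,2,3,5,6,8,9} → only 7 remains.
R9C7 = 3: row 9 has {1,2,4,5,6,7,8,9}; col 7 has {5,6,7}; box has {1,5,6,7,8} → only 3 remains.
R2C1 = 6: row 2 has {2,3,4,5,7,8}; col 1 has {1,2,3,5,7,8,9}; box has {1,2,3,4,5,7} → only 6 remains.
R8C1 = 4: row 8 has {1,2,3,5,6,7,8}; col 1 has {1,2,3,5,6,7,8,9}; box has {1,2,3,5,6,7,8,9} → only 4 remains.
R8C8 = 9: row 8 has {1,2,3,4,5,6,7,8}; col 8 has {5,7,8}; box has {1,3,5,6,7,8} → only 9 remains.
R2C8 = 1: row 2 has {2,3,4,5,6,7,8}; col 8 has {5,7,8,9}; box has {2,5,7} → only 1 remains.
R6C8 = 2: row 6 has {3,4,5,6,7,8,9}; col 8 has {1,5,7,8,9}; box has {3,4,5,6,7,8,9} → only 2 remains.
R7C8 = 4: row 7 has {1,3,5,6,7,8,9}; col 8 has {1,2,5,7,8,9}; box has {1,3,5,6,7,8,9} → only 4 remains.
R2C7 = 9: row 2 has {1,2,3,4,5,6,7,8}; col 7 has {3,5,6,7}; box has {1,2,5,7} → only 9 remains.
R3C8 = 6: row 3 has {2,3,5,7}; col 8 has {1,2,4,5,7,8,9}; box has {1,2,5,7,9} → only 6 remains.
R6C7 = 1: row 6 has {2,3,4,5,6,7,8,9}; col 7 has {3,5,6,7,9}; box has {2,3,4,5,6,7,8,9} → only 1 remains.
R7C7 = 2: row 7 has {1,3,4,5,6,7,8,9}; col 7 has {1,3,5,6,7,9}; box has {1,3,4,5,6,7,8,9} → only 2 remains.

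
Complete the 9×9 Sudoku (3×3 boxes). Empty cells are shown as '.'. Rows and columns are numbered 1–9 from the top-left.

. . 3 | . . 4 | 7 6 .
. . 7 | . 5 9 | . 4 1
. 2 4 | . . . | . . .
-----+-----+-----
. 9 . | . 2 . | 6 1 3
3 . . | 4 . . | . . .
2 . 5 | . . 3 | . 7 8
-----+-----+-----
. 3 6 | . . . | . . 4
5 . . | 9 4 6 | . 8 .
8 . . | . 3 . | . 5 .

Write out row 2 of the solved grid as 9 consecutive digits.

R2C1 = 6: row 2 has {1,4,5,7,9}; col 1 has {2,3,5,8}; box has {2,3,4,7} → only 6 remains.
R2C2 = 8: row 2 has {1,4,5,6,7,9}; col 2 has {2,3,9}; box has {2,3,4,6,7} → only 8 remains.
R4C3 = 8: row 4 has {1,2,3,6,9}; col 3 has {3,4,5,6,7}; box has {2,3,5,9} → only 8 remains.
R5C3 = 1: row 5 has {3,4}; col 3 has {3,4,5,6,7,8}; box has {2,3,5,8,9} → only 1 remains.
R8C3 = 2: row 8 has {4,5,6,8,9}; col 3 has {1,3,4,5,6,7,8}; box has {3,5,6,8} → only 2 remains.
R8C9 = 7: row 8 has {2,4,5,6,8,9}; col 9 has {1,3,4,8}; box has {4,5,8} → only 7 remains.
R9C3 = 9: row 9 has {3,5,8}; col 3 has {1,2,3,4,5,6,7,8}; box has {2,3,5,6,8} → only 9 remains.
R8C2 = 1: row 8 has {2,4,5,6,7,8,9}; col 2 has {2,3,8,9}; box has {2,3,5,6,8,9} → only 1 remains.
R8C7 = 3: row 8 has {1,2,4,5,6,7,8,9}; col 7 has {6,7}; box has {4,5,7,8} → only 3 remains.
R1C2 = 5: row 1 has {3,4,6,7}; col 2 has {1,2,3,8,9}; box has {2,3,4,6,7,8} → only 5 remains.
R2C7 = 2: row 2 has {1,4,5,6,7,8,9}; col 7 has {3,6,7}; box has {1,4,6,7} → only 2 remains.
R7C1 = 7: row 7 has {3,4,6}; col 1 has {2,3,5,6,8}; box has {1,2,3,5,6,8,9} → only 7 remains.
R9C2 = 4: row 9 has {3,5,8,9}; col 2 has {1,2,3,5,8,9}; box has {1,2,3,5,6,7,8,9} → only 4 remains.
R9C7 = 1: row 9 has {3,4,5,8,9}; col 7 has {2,3,6,7}; box has {3,4,5,7,8} → only 1 remains.
R1C9 = 9: row 1 has {3,4,5,6,7}; col 9 has {1,3,4,7,8}; box has {1,2,4,6,7} → only 9 remains.
R2C4 = 3: row 2 has {1,2,4,5,6,7,8,9}; col 4 has {4,9}; box has {4,5,9} → only 3 remains.

687359241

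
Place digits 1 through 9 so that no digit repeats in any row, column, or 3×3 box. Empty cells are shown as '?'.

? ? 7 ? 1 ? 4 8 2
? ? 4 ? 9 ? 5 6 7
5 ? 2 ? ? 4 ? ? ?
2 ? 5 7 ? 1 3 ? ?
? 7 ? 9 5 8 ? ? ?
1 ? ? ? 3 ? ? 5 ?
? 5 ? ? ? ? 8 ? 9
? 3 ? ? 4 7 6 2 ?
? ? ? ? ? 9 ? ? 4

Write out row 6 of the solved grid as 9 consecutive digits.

189432756

R4C5 = 6 (sole candidate).
R4C9 = 8 (sole candidate).
R6C6 = 2: row 6 has {1,3,5}; col 6 has {1,4,7,8,9}; box has {1,3,5,6,7,8,9} → only 2 remains.
R6C9 = 6: row 6 has {1,2,3,5}; col 9 has {2,4,7,8,9}; box has {3,5,8} → only 6 remains.
R7C5 = 2 (sole candidate).
R9C5 = 8 (sole candidate).
R2C6 = 3 (sole candidate).
R3C5 = 7 (sole candidate).
R5C9 = 1 (sole candidate).
R6C4 = 4: row 6 has {1,2,3,5,6}; col 4 has {7,9}; box has {1,2,3,5,6,7,8,9} → only 4 remains.
R7C6 = 6 (sole candidate).
R8C9 = 5 (sole candidate).
R1C6 = 5 (sole candidate).
R2C1 = 8 (sole candidate).
R2C2 = 1 (sole candidate).
R2C4 = 2 (sole candidate).
R3C9 = 3 (sole candidate).
R5C7 = 2 (sole candidate).
R5C8 = 4 (sole candidate).
R7C3 = 1 (sole candidate).
R7C4 = 3 (sole candidate).
R7C8 = 7 (sole candidate).
R8C1 = 9 (sole candidate).
R8C3 = 8 (sole candidate).
R8C4 = 1 (sole candidate).
R9C3 = 6 (sole candidate).
R9C4 = 5 (sole candidate).
R9C7 = 1 (sole candidate).
R9C8 = 3 (sole candidate).
R1C4 = 6 (sole candidate).
R3C4 = 8 (sole candidate).
R3C7 = 9 (sole candidate).
R3C8 = 1 (sole candidate).
R4C8 = 9 (sole candidate).
R5C3 = 3 (sole candidate).
R6C3 = 9: row 6 has {1,2,3,4,5,6}; col 3 has {1,2,3,4,5,6,7,8}; box has {1,2,3,5,7} → only 9 remains.
R6C7 = 7: row 6 has {1,2,3,4,5,6,9}; col 7 has {1,2,3,4,5,6,8,9}; box has {1,2,3,4,5,6,8,9} → only 7 remains.
R7C1 = 4 (sole candidate).
R9C1 = 7 (sole candidate).
R9C2 = 2 (sole candidate).
R1C1 = 3 (sole candidate).
R1C2 = 9 (sole candidate).
R3C2 = 6 (sole candidate).
R4C2 = 4 (sole candidate).
R5C1 = 6 (sole candidate).
R6C2 = 8: row 6 has {1,2,3,4,5,6,7,9}; col 2 has {1,2,3,4,5,6,7,9}; box has {1,2,3,4,5,6,7,9} → only 8 remains.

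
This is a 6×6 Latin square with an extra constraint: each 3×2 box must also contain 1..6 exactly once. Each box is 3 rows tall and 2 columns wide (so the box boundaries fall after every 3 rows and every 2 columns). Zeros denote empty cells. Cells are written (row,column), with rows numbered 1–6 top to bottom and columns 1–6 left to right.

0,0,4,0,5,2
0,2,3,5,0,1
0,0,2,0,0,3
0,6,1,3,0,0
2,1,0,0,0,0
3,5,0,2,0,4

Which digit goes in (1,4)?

6

(1,2) = 3: row 1 has {2,4,5}; col 2 has {1,2,5,6}; box has {2} → only 3 remains.
(3,2) = 4: row 3 has {2,3}; col 2 has {1,2,3,5,6}; box has {2,3} → only 4 remains.
(3,5) = 6: row 3 has {2,3,4}; col 5 has {5}; box has {1,2,3,5} → only 6 remains.
(4,1) = 4: row 4 has {1,3,6}; col 1 has {2,3}; box has {1,2,3,5,6} → only 4 remains.
(4,5) = 2: row 4 has {1,3,4,6}; col 5 has {5,6}; box has {4} → only 2 remains.
(4,6) = 5: row 4 has {1,2,3,4,6}; col 6 has {1,2,3,4}; box has {2,4} → only 5 remains.
(5,5) = 3: row 5 has {1,2}; col 5 has {2,5,6}; box has {2,4,5} → only 3 remains.
(5,6) = 6: row 5 has {1,2,3}; col 6 has {1,2,3,4,5}; box has {2,3,4,5} → only 6 remains.
(6,3) = 6: row 6 has {2,3,4,5}; col 3 has {1,2,3,4}; box has {1,2,3} → only 6 remains.
(6,5) = 1: row 6 has {2,3,4,5,6}; col 5 has {2,3,5,6}; box has {2,3,4,5,6} → only 1 remains.
(2,1) = 6: row 2 has {1,2,3,5}; col 1 has {2,3,4}; box has {2,3,4} → only 6 remains.
(2,5) = 4: row 2 has {1,2,3,5,6}; col 5 has {1,2,3,5,6}; box has {1,2,3,5,6} → only 4 remains.
(3,4) = 1: row 3 has {2,3,4,6}; col 4 has {2,3,5}; box has {2,3,4,5} → only 1 remains.
(5,3) = 5: row 5 has {1,2,3,6}; col 3 has {1,2,3,4,6}; box has {1,2,3,6} → only 5 remains.
(5,4) = 4: row 5 has {1,2,3,5,6}; col 4 has {1,2,3,5}; box has {1,2,3,5,6} → only 4 remains.
(1,1) = 1: row 1 has {2,3,4,5}; col 1 has {2,3,4,6}; box has {2,3,4,6} → only 1 remains.
(1,4) = 6: row 1 has {1,2,3,4,5}; col 4 has {1,2,3,4,5}; box has {1,2,3,4,5} → only 6 remains.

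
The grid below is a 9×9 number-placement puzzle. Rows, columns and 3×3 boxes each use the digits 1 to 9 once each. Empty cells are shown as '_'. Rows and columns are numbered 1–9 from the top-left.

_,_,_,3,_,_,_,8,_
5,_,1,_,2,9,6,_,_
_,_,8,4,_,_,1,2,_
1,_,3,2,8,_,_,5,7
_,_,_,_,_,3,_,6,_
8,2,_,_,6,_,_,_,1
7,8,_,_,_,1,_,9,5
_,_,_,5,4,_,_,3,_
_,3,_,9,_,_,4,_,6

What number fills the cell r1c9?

r4c6 = 4: row 4 has {1,2,3,5,7,8}; col 6 has {1,3,9}; box has {2,3,6,8} → only 4 remains.
r4c7 = 9: row 4 has {1,2,3,4,5,7,8}; col 7 has {1,4,6}; box has {1,5,6,7} → only 9 remains.
r6c4 = 7: row 6 has {1,2,6,8}; col 4 has {2,3,4,5,9}; box has {2,3,4,6,8} → only 7 remains.
r6c6 = 5: row 6 has {1,2,6,7,8}; col 6 has {1,3,4,9}; box has {2,3,4,6,7,8} → only 5 remains.
r6c7 = 3: row 6 has {1,2,5,6,7,8}; col 7 has {1,4,6,9}; box has {1,5,6,7,9} → only 3 remains.
r6c8 = 4: row 6 has {1,2,3,5,6,7,8}; col 8 has {2,3,5,6,8,9}; box has {1,3,5,6,7,9} → only 4 remains.
r7c4 = 6: row 7 has {1,5,7,8,9}; col 4 has {2,3,4,5,7,9}; box has {1,4,5,9} → only 6 remains.
r7c5 = 3: row 7 has {1,5,6,7,8,9}; col 5 has {2,4,6,8}; box has {1,4,5,6,9} → only 3 remains.
r7c7 = 2: row 7 has {1,3,5,6,7,8,9}; col 7 has {1,3,4,6,9}; box has {3,4,5,6,9} → only 2 remains.
r8c9 = 8: row 8 has {3,4,5}; col 9 has {1,5,6,7}; box has {2,3,4,5,6,9} → only 8 remains.
r9c1 = 2: row 9 has {3,4,6,9}; col 1 has {1,5,7,8}; box has {3,7,8} → only 2 remains.
r9c3 = 5: row 9 has {2,3,4,6,9}; col 3 has {1,3,8}; box has {2,3,7,8} → only 5 remains.
r9c5 = 7: row 9 has {2,3,4,5,6,9}; col 5 has {2,3,4,6,8}; box has {1,3,4,5,6,9} → only 7 remains.
r9c6 = 8: row 9 has {2,3,4,5,6,7,9}; col 6 has {1,3,4,5,9}; box has {1,3,4,5,6,7,9} → only 8 remains.
r9c8 = 1: row 9 has {2,3,4,5,6,7,8,9}; col 8 has {2,3,4,5,6,8,9}; box has {2,3,4,5,6,8,9} → only 1 remains.
r2c4 = 8: row 2 has {1,2,5,6,9}; col 4 has {2,3,4,5,6,7,9}; box has {2,3,4,9} → only 8 remains.
r2c8 = 7: row 2 has {1,2,5,6,8,9}; col 8 has {1,2,3,4,5,6,8,9}; box has {1,2,6,8} → only 7 remains.
r3c5 = 5: row 3 has {1,2,4,8}; col 5 has {2,3,4,6,7,8}; box has {2,3,4,8,9} → only 5 remains.
r4c2 = 6: row 4 has {1,2,3,4,5,7,8,9}; col 2 has {2,3,8}; box has {1,2,3,8} → only 6 remains.
r5c4 = 1: row 5 has {3,6}; col 4 has {2,3,4,5,6,7,8,9}; box has {2,3,4,5,6,7,8} → only 1 remains.
r5c5 = 9: row 5 has {1,3,6}; col 5 has {2,3,4,5,6,7,8}; box has {1,2,3,4,5,6,7,8} → only 9 remains.
r5c7 = 8: row 5 has {1,3,6,9}; col 7 has {1,2,3,4,6,9}; box has {1,3,4,5,6,7,9} → only 8 remains.
r5c9 = 2: row 5 has {1,3,6,8,9}; col 9 has {1,5,6,7,8}; box has {1,3,4,5,6,7,8,9} → only 2 remains.
r6c3 = 9: row 6 has {1,2,3,4,5,6,7,8}; col 3 has {1,3,5,8}; box has {1,2,3,6,8} → only 9 remains.
r7c3 = 4: row 7 has {1,2,3,5,6,7,8,9}; col 3 has {1,3,5,8,9}; box has {2,3,5,7,8} → only 4 remains.
r8c3 = 6: row 8 has {3,4,5,8}; col 3 has {1,3,4,5,8,9}; box has {2,3,4,5,7,8} → only 6 remains.
r8c6 = 2: row 8 has {3,4,5,6,8}; col 6 has {1,3,4,5,8,9}; box has {1,3,4,5,6,7,8,9} → only 2 remains.
r8c7 = 7: row 8 has {2,3,4,5,6,8}; col 7 has {1,2,3,4,6,8,9}; box has {1,2,3,4,5,6,8,9} → only 7 remains.
r1c5 = 1: row 1 has {3,8}; col 5 has {2,3,4,5,6,7,8,9}; box has {2,3,4,5,8,9} → only 1 remains.
r1c7 = 5: row 1 has {1,3,8}; col 7 has {1,2,3,4,6,7,8,9}; box has {1,2,6,7,8} → only 5 remains.
r2c2 = 4: row 2 has {1,2,5,6,7,8,9}; col 2 has {2,3,6,8}; box has {1,5,8} → only 4 remains.
r2c9 = 3: row 2 has {1,2,4,5,6,7,8,9}; col 9 has {1,2,5,6,7,8}; box has {1,2,5,6,7,8} → only 3 remains.
r3c9 = 9: row 3 has {1,2,4,5,8}; col 9 has {1,2,3,5,6,7,8}; box has {1,2,3,5,6,7,8} → only 9 remains.
r5c1 = 4: row 5 has {1,2,3,6,8,9}; col 1 has {1,2,5,7,8}; box has {1,2,3,6,8,9} → only 4 remains.
r5c3 = 7: row 5 has {1,2,3,4,6,8,9}; col 3 has {1,3,4,5,6,8,9}; box has {1,2,3,4,6,8,9} → only 7 remains.
r8c1 = 9: row 8 has {2,3,4,5,6,7,8}; col 1 has {1,2,4,5,7,8}; box has {2,3,4,5,6,7,8} → only 9 remains.
r8c2 = 1: row 8 has {2,3,4,5,6,7,8,9}; col 2 has {2,3,4,6,8}; box has {2,3,4,5,6,7,8,9} → only 1 remains.
r1c1 = 6: row 1 has {1,3,5,8}; col 1 has {1,2,4,5,7,8,9}; box has {1,4,5,8} → only 6 remains.
r1c3 = 2: row 1 has {1,3,5,6,8}; col 3 has {1,3,4,5,6,7,8,9}; box has {1,4,5,6,8} → only 2 remains.
r1c6 = 7: row 1 has {1,2,3,5,6,8}; col 6 has {1,2,3,4,5,8,9}; box has {1,2,3,4,5,8,9} → only 7 remains.
r1c9 = 4: row 1 has {1,2,3,5,6,7,8}; col 9 has {1,2,3,5,6,7,8,9}; box has {1,2,3,5,6,7,8,9} → only 4 remains.

4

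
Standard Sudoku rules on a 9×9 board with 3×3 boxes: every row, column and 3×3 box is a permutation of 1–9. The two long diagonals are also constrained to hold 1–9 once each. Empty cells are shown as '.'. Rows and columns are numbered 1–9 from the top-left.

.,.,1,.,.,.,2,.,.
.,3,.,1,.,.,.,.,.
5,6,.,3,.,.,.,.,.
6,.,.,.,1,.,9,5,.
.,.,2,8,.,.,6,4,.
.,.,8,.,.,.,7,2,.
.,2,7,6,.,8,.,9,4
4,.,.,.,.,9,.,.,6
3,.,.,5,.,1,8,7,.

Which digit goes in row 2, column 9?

7

row 7, column 1 = 1: row 7 has {2,4,6,7,8,9}; col 1 has {3,4,5,6}; box has {2,3,4,7} → only 1 remains.
row 7, column 5 = 3: row 7 has {1,2,4,6,7,8,9}; col 5 has {1}; box has {1,5,6,8,9} → only 3 remains.
row 7, column 7 = 5: row 7 has {1,2,3,4,6,7,8,9}; col 7 has {2,6,7,8,9}; box has {4,6,7,8,9}; main diagonal has {3} → only 5 remains.
row 8, column 3 = 5: row 8 has {4,6,9}; col 3 has {1,2,7,8}; box has {1,2,3,4,7} → only 5 remains.
row 8, column 8 = 1: row 8 has {4,5,6,9}; col 8 has {2,4,5,7,9}; box has {4,5,6,7,8,9}; main diagonal has {3,5} → only 1 remains.
row 9, column 2 = 9: row 9 has {1,3,5,7,8}; col 2 has {2,3,6}; box has {1,2,3,4,5,7} → only 9 remains.
row 9, column 3 = 6: row 9 has {1,3,5,7,8,9}; col 3 has {1,2,5,7,8}; box has {1,2,3,4,5,7,9} → only 6 remains.
row 9, column 9 = 2: row 9 has {1,3,5,6,7,8,9}; col 9 has {4,6}; box has {1,4,5,6,7,8,9}; main diagonal has {1,3,5} → only 2 remains.
row 2, column 7 = 4: row 2 has {1,3}; col 7 has {2,5,6,7,8,9}; box has {2} → only 4 remains.
row 3, column 7 = 1: row 3 has {3,5,6}; col 7 has {2,4,5,6,7,8,9}; box has {2,4}; anti-diagonal has {3,7} → only 1 remains.
row 3, column 8 = 8: row 3 has {1,3,5,6}; col 8 has {1,2,4,5,7,9}; box has {1,2,4} → only 8 remains.
row 5, column 5 = 9: row 5 has {2,4,6,8}; col 5 has {1,3}; box has {1,8}; main diagonal has {1,2,3,5}; anti-diagonal has {1,3,7} → only 9 remains.
row 6, column 1 = 9: row 6 has {2,7,8}; col 1 has {1,3,4,5,6}; box has {2,6,8} → only 9 remains.
row 6, column 4 = 4: row 6 has {2,7,8,9}; col 4 has {1,3,5,6,8}; box has {1,8,9}; anti-diagonal has {1,3,7,9} → only 4 remains.
row 6, column 6 = 6: row 6 has {2,4,7,8,9}; col 6 has {1,8,9}; box has {1,4,8,9}; main diagonal has {1,2,3,5,9} → only 6 remains.
row 8, column 2 = 8: row 8 has {1,4,5,6,9}; col 2 has {2,3,6,9}; box has {1,2,3,4,5,6,7,9}; anti-diagonal has {1,3,4,7,9} → only 8 remains.
row 8, column 7 = 3: row 8 has {1,4,5,6,8,9}; col 7 has {1,2,4,5,6,7,8,9}; box has {1,2,4,5,6,7,8,9} → only 3 remains.
row 9, column 5 = 4: row 9 has {1,2,3,5,6,7,8,9}; col 5 has {1,3,9}; box has {1,3,5,6,8,9} → only 4 remains.
row 1, column 9 = 5: row 1 has {1,2}; col 9 has {2,4,6}; box has {1,2,4,8}; anti-diagonal has {1,3,4,7,8,9} → only 5 remains.
row 2, column 3 = 9: row 2 has {1,3,4}; col 3 has {1,2,5,6,7,8}; box has {1,3,5,6} → only 9 remains.
row 2, column 8 = 6: row 2 has {1,3,4,9}; col 8 has {1,2,4,5,7,8,9}; box has {1,2,4,5,8}; anti-diagonal has {1,3,4,5,7,8,9} → only 6 remains.
row 2, column 9 = 7: row 2 has {1,3,4,6,9}; col 9 has {2,4,5,6}; box has {1,2,4,5,6,8} → only 7 remains.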